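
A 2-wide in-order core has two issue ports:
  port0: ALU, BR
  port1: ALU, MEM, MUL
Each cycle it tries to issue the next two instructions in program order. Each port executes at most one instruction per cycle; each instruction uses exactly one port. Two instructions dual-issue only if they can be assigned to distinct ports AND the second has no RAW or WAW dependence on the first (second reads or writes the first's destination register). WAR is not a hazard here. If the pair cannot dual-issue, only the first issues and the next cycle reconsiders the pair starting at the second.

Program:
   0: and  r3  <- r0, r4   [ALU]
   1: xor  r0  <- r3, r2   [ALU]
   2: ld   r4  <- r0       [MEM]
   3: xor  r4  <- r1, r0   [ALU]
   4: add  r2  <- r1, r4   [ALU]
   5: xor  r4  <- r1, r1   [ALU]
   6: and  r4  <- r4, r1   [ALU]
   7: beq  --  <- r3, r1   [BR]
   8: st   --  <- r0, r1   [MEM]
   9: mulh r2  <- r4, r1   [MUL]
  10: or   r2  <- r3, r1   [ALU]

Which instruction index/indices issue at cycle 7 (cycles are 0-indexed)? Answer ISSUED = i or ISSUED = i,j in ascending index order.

c0: i0 and  RAW r3
c1: i1 xor  RAW r0
c2: i2 ld  WAW r4
c3: i3 xor  RAW r4
c4: i4&i5 add xor  pair
c5: i6&i7 and beq  pair
c6: i8 st  no-port MEM/MUL
c7: i9 mulh  WAW r2
c8: i10 or  tail

ISSUED = 9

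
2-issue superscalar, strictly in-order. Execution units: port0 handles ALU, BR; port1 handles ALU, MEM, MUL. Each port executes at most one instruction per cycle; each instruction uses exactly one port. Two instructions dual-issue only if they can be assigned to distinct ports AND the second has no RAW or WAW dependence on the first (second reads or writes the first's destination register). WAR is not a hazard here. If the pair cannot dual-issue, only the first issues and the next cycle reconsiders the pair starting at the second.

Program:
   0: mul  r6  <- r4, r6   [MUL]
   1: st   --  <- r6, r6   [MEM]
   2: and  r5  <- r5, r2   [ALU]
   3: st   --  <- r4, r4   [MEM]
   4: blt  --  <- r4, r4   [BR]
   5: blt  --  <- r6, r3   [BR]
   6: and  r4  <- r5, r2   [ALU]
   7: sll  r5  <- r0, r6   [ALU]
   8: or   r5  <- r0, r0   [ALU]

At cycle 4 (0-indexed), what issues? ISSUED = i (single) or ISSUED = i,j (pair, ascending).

ISSUED = 7

t=0 i0:mul.MUL ; no-port MUL/MEM
t=1 i1/i2:st.MEM+and.ALU ; dual
t=2 i3/i4:st.MEM+blt.BR ; dual
t=3 i5/i6:blt.BR+and.ALU ; dual
t=4 i7:sll.ALU ; WAW r5
t=5 i8:or.ALU ; tail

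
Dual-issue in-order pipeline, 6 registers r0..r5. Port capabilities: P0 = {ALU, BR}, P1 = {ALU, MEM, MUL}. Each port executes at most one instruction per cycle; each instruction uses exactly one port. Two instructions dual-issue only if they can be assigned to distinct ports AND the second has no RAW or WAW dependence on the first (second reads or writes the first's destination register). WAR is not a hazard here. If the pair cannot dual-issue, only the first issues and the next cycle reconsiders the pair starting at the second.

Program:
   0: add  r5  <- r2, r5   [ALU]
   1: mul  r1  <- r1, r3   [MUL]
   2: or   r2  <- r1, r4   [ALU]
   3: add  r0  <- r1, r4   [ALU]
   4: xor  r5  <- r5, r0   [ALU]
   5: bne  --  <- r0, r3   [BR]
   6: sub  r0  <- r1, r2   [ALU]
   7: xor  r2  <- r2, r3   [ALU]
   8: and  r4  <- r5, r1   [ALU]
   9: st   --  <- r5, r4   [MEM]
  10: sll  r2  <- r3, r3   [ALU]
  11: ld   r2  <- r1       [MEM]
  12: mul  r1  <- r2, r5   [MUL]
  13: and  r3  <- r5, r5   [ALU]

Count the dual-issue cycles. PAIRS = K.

PAIRS = 6

  cy0 -> i0,i1 (add;mul) dual
  cy1 -> i2,i3 (or;add) dual
  cy2 -> i4,i5 (xor;bne) dual
  cy3 -> i6,i7 (sub;xor) dual
  cy4 -> i8 (and) RAW r4
  cy5 -> i9,i10 (st;sll) dual
  cy6 -> i11 (ld) no-port MEM/MUL
  cy7 -> i12,i13 (mul;and) dual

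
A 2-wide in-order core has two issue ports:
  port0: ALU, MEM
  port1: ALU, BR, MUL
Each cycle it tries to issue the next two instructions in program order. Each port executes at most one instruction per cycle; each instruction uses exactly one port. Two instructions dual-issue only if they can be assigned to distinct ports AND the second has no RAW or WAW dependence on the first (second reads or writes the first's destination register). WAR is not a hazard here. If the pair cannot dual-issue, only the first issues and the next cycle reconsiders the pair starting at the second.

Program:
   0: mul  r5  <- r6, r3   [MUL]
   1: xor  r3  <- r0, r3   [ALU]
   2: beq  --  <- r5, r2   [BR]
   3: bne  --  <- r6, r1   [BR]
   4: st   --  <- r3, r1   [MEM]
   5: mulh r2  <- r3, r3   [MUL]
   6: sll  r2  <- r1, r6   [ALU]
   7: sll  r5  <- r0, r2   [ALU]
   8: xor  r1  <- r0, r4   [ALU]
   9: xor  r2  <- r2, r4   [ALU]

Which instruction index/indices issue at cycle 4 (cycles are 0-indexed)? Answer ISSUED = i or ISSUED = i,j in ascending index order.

#0 head=0: mul/xor i0+i1 2-wide
#1 head=2: beq i2 no-port BR/BR
#2 head=3: bne/st i3+i4 2-wide
#3 head=5: mulh i5 WAW r2
#4 head=6: sll i6 RAW r2
#5 head=7: sll/xor i7+i8 2-wide
#6 head=9: xor i9 tail

ISSUED = 6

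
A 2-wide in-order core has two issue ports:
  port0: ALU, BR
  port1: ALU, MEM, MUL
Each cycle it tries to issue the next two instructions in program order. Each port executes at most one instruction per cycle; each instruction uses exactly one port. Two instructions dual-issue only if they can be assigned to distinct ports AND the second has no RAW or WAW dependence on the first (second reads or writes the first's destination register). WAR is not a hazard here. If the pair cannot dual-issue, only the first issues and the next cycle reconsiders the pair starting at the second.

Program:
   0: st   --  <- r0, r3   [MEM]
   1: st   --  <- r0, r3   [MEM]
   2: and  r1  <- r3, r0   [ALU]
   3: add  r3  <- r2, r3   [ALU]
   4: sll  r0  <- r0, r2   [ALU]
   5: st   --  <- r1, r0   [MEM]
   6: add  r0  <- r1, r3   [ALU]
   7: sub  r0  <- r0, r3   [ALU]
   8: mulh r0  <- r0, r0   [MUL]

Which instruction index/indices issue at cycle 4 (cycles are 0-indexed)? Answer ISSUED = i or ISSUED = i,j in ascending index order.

#0 head=0: st i0 no-port MEM/MEM
#1 head=1: st/and i1&i2 pair
#2 head=3: add/sll i3&i4 pair
#3 head=5: st/add i5&i6 pair
#4 head=7: sub i7 RAW+WAW r0
#5 head=8: mulh i8 tail

ISSUED = 7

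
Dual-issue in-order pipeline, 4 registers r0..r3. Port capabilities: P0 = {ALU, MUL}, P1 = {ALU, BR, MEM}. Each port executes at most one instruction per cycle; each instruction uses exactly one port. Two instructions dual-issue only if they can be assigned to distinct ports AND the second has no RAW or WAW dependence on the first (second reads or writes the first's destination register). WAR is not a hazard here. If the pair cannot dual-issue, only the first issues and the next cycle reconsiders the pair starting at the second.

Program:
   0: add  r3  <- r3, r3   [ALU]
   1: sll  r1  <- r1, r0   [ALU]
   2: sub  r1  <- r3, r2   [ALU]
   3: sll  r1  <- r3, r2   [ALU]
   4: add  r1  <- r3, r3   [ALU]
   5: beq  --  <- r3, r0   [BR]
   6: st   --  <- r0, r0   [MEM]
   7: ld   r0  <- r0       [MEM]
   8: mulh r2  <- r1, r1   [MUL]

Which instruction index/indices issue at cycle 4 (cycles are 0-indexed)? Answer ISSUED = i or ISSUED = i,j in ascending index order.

ISSUED = 6

  cy0 -> i0,i1 (add;sll) 2-wide
  cy1 -> i2 (sub) WAW r1
  cy2 -> i3 (sll) WAW r1
  cy3 -> i4,i5 (add;beq) 2-wide
  cy4 -> i6 (st) no-port MEM/MEM
  cy5 -> i7,i8 (ld;mulh) 2-wide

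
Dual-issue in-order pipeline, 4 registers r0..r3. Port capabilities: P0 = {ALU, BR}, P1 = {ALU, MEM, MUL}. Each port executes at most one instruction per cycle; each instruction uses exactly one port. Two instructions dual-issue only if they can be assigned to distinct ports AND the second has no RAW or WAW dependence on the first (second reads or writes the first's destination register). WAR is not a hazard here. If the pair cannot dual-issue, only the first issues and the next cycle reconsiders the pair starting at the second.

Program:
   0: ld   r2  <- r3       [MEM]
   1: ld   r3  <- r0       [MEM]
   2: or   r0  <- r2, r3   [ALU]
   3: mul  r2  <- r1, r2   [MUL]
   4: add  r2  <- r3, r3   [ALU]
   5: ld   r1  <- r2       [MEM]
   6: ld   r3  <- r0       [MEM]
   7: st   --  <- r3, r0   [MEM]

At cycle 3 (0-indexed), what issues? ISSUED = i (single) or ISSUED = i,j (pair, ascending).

[0] i0  ld  -- no-port MEM/MEM
[1] i1  ld  -- RAW r3
[2] i2,i3  or mul  -- pair
[3] i4  add  -- RAW r2
[4] i5  ld  -- no-port MEM/MEM
[5] i6  ld  -- no-port MEM/MEM
[6] i7  st  -- tail

ISSUED = 4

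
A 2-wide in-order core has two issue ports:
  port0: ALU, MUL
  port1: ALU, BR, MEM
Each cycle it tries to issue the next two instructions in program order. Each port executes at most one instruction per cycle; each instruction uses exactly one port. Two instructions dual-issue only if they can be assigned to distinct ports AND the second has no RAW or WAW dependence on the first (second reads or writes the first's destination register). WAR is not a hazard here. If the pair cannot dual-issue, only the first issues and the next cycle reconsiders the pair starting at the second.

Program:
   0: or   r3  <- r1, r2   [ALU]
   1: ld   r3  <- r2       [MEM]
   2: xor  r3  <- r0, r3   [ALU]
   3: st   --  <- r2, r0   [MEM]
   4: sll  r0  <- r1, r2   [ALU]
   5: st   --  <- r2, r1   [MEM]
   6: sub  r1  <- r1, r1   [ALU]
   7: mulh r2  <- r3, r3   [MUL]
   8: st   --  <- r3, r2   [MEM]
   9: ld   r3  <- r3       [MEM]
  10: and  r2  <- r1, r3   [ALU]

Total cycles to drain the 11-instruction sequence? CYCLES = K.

CYCLES = 8

[0] i0  or  -- WAW r3
[1] i1  ld  -- RAW+WAW r3
[2] i2,i3  xor st  -- pair
[3] i4,i5  sll st  -- pair
[4] i6,i7  sub mulh  -- pair
[5] i8  st  -- no-port MEM/MEM
[6] i9  ld  -- RAW r3
[7] i10  and  -- tail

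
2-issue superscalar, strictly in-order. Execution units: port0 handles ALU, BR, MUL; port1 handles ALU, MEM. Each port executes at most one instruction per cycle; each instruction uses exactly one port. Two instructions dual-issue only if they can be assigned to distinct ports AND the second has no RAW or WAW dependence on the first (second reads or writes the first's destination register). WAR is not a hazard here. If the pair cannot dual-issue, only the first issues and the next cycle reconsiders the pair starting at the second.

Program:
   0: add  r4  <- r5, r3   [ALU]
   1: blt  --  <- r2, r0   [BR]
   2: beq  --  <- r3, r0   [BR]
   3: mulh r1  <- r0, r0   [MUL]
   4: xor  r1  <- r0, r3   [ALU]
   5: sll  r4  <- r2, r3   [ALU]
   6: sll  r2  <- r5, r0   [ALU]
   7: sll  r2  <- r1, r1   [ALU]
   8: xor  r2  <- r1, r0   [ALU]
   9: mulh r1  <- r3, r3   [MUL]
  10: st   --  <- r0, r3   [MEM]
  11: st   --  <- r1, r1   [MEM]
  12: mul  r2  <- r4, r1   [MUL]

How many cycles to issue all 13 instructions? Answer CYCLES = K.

CYCLES = 9

t=0 i0,i1:add blt ; dual
t=1 i2:beq ; no-port BR/MUL
t=2 i3:mulh ; WAW r1
t=3 i4,i5:xor sll ; dual
t=4 i6:sll ; WAW r2
t=5 i7:sll ; WAW r2
t=6 i8,i9:xor mulh ; dual
t=7 i10:st ; no-port MEM/MEM
t=8 i11,i12:st mul ; dual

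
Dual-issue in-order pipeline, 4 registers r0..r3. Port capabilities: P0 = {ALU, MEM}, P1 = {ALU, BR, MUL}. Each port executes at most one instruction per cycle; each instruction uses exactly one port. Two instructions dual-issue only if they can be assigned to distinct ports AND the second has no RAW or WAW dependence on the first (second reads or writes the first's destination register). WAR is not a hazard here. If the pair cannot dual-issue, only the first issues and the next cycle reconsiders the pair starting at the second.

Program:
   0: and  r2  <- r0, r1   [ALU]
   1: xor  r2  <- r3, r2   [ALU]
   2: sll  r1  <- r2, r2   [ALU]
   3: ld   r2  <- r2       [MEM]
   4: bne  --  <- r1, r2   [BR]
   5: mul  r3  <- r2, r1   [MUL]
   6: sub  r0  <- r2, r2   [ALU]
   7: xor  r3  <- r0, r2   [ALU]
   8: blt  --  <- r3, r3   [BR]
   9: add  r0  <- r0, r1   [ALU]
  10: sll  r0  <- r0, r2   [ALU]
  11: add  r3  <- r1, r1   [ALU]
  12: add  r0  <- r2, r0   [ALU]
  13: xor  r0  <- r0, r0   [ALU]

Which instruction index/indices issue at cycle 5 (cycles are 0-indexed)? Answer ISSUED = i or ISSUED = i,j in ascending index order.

#0 head=0: and.ALU i0 RAW+WAW r2
#1 head=1: xor.ALU i1 RAW r2
#2 head=2: sll.ALU;ld.MEM i2+i3 dual
#3 head=4: bne.BR i4 no-port BR/MUL
#4 head=5: mul.MUL;sub.ALU i5+i6 dual
#5 head=7: xor.ALU i7 RAW r3
#6 head=8: blt.BR;add.ALU i8+i9 dual
#7 head=10: sll.ALU;add.ALU i10+i11 dual
#8 head=12: add.ALU i12 RAW+WAW r0
#9 head=13: xor.ALU i13 tail

ISSUED = 7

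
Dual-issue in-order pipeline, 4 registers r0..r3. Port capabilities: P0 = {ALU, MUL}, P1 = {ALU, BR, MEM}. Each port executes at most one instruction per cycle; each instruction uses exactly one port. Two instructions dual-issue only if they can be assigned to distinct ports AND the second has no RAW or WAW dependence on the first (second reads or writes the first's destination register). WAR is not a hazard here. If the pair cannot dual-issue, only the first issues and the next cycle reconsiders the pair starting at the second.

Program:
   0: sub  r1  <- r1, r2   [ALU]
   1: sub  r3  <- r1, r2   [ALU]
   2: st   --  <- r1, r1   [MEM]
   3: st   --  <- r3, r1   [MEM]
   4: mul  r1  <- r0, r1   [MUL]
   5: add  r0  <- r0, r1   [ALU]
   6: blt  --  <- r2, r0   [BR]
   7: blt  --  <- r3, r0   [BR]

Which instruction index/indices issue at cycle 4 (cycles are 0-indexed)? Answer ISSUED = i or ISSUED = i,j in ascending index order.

ISSUED = 6

#0 head=0: sub i0 RAW r1
#1 head=1: sub/st i1,i2 dual
#2 head=3: st/mul i3,i4 dual
#3 head=5: add i5 RAW r0
#4 head=6: blt i6 no-port BR/BR
#5 head=7: blt i7 tail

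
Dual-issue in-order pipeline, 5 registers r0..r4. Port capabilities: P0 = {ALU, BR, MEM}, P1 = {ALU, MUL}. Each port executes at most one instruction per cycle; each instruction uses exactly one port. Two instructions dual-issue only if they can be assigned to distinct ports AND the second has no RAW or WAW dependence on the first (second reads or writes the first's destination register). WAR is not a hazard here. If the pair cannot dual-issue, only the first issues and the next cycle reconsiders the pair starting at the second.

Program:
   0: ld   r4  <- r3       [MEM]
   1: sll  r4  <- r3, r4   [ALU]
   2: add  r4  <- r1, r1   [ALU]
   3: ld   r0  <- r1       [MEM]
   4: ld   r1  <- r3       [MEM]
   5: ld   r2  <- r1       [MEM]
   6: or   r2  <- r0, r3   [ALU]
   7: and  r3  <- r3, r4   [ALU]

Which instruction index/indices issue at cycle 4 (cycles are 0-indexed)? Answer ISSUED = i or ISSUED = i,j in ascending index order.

c0: i0 ld.MEM  RAW+WAW r4
c1: i1 sll.ALU  WAW r4
c2: i2,i3 add.ALU/ld.MEM  2-wide
c3: i4 ld.MEM  no-port MEM/MEM
c4: i5 ld.MEM  WAW r2
c5: i6,i7 or.ALU/and.ALU  2-wide

ISSUED = 5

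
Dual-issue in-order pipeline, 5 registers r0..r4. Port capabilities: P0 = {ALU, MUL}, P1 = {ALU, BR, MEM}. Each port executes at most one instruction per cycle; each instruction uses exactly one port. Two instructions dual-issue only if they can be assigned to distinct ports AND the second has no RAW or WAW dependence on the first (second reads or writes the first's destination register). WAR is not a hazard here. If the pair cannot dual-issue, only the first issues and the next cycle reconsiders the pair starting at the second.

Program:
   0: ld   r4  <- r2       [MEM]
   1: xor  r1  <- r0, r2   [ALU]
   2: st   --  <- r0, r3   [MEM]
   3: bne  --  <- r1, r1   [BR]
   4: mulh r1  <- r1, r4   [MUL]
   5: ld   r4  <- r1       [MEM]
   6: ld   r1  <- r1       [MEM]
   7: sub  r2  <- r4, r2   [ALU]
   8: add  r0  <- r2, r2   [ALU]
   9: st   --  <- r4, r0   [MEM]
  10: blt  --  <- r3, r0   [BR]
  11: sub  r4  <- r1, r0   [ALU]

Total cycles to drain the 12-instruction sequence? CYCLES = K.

0. ld.MEM xor.ALU @i0,i1  | 2-wide
1. st.MEM @i2  | no-port MEM/BR
2. bne.BR mulh.MUL @i3,i4  | 2-wide
3. ld.MEM @i5  | no-port MEM/MEM
4. ld.MEM sub.ALU @i6,i7  | 2-wide
5. add.ALU @i8  | RAW r0
6. st.MEM @i9  | no-port MEM/BR
7. blt.BR sub.ALU @i10,i11  | 2-wide

CYCLES = 8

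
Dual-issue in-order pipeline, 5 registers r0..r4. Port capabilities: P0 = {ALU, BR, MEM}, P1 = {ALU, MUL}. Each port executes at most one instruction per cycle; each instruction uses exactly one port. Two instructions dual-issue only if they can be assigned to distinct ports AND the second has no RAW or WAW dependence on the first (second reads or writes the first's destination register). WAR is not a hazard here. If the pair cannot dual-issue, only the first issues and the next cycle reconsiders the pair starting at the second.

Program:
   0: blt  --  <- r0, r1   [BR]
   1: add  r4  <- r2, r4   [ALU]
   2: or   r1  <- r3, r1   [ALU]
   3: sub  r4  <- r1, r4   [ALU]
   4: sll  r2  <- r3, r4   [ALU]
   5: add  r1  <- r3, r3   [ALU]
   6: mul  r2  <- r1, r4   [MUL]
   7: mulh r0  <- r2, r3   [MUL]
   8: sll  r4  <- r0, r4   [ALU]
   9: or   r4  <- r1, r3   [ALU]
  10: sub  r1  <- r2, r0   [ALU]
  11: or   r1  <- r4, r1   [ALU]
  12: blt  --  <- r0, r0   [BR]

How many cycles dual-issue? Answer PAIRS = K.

c0: i0,i1 blt.BR add.ALU  pair
c1: i2 or.ALU  RAW r1
c2: i3 sub.ALU  RAW r4
c3: i4,i5 sll.ALU add.ALU  pair
c4: i6 mul.MUL  no-port MUL/MUL
c5: i7 mulh.MUL  RAW r0
c6: i8 sll.ALU  WAW r4
c7: i9,i10 or.ALU sub.ALU  pair
c8: i11,i12 or.ALU blt.BR  pair

PAIRS = 4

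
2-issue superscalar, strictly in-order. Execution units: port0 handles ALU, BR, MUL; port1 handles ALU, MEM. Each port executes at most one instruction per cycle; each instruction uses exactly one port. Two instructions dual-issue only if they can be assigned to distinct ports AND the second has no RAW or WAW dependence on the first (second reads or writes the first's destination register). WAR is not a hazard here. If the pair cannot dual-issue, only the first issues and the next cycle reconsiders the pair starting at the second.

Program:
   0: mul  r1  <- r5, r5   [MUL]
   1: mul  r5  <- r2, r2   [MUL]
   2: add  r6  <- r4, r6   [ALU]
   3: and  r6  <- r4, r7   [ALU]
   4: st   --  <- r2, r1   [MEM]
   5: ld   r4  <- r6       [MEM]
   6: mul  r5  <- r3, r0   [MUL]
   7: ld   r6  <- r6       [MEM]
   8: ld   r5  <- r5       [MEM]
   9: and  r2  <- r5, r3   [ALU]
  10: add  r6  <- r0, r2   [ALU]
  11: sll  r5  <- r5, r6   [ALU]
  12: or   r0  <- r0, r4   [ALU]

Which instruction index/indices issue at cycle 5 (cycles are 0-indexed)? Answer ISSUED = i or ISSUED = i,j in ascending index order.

#0 head=0: mul.MUL i0 no-port MUL/MUL
#1 head=1: mul.MUL add.ALU i1+i2 2-wide
#2 head=3: and.ALU st.MEM i3+i4 2-wide
#3 head=5: ld.MEM mul.MUL i5+i6 2-wide
#4 head=7: ld.MEM i7 no-port MEM/MEM
#5 head=8: ld.MEM i8 RAW r5
#6 head=9: and.ALU i9 RAW r2
#7 head=10: add.ALU i10 RAW r6
#8 head=11: sll.ALU or.ALU i11+i12 2-wide

ISSUED = 8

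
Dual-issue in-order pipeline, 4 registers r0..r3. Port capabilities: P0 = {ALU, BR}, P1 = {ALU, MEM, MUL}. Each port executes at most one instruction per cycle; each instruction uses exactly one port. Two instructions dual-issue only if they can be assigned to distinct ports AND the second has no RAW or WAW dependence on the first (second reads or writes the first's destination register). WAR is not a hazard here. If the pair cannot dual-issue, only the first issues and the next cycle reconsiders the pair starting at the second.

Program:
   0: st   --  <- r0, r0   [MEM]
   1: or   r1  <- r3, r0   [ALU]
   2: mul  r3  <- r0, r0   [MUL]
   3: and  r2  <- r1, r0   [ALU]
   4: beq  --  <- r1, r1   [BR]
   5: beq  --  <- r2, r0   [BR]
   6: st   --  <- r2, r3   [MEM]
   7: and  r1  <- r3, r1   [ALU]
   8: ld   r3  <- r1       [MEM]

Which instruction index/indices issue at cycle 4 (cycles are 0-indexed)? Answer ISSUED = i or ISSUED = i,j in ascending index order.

  cy0 -> i0/i1 (st.MEM/or.ALU) dual
  cy1 -> i2/i3 (mul.MUL/and.ALU) dual
  cy2 -> i4 (beq.BR) no-port BR/BR
  cy3 -> i5/i6 (beq.BR/st.MEM) dual
  cy4 -> i7 (and.ALU) RAW r1
  cy5 -> i8 (ld.MEM) tail

ISSUED = 7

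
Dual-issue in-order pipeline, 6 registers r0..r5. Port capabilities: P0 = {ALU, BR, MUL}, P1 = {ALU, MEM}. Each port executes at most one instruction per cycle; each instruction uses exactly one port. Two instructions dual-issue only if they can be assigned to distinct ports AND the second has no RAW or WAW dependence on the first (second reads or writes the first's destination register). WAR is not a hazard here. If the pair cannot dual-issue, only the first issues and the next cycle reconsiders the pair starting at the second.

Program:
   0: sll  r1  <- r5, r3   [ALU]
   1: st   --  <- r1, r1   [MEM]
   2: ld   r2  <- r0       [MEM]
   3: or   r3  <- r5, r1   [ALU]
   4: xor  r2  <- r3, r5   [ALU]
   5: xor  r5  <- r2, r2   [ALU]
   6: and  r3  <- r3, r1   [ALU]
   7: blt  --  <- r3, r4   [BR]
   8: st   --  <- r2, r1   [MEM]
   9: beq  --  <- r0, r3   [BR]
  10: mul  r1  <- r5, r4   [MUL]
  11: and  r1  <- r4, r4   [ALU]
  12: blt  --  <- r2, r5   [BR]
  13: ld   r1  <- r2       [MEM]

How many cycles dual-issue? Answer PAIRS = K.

PAIRS = 4

0. sll @i0  | RAW r1
1. st @i1  | no-port MEM/MEM
2. ld+or @i2,i3  | pair
3. xor @i4  | RAW r2
4. xor+and @i5,i6  | pair
5. blt+st @i7,i8  | pair
6. beq @i9  | no-port BR/MUL
7. mul @i10  | WAW r1
8. and+blt @i11,i12  | pair
9. ld @i13  | tail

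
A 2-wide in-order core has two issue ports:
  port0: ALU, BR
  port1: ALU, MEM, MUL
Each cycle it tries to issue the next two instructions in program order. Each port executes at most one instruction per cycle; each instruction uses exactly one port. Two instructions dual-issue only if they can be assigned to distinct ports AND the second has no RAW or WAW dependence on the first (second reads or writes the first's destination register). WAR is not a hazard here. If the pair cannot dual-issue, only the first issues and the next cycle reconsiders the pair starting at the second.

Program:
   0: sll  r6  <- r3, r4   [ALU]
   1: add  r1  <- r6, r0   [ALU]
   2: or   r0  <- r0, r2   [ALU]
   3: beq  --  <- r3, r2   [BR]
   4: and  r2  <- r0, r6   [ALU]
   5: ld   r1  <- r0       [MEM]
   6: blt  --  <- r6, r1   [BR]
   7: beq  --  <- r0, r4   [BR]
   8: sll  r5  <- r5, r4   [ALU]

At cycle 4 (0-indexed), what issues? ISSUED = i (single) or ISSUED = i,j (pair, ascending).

ISSUED = 6

#0 head=0: sll.ALU i0 RAW r6
#1 head=1: add.ALU;or.ALU i1,i2 2-wide
#2 head=3: beq.BR;and.ALU i3,i4 2-wide
#3 head=5: ld.MEM i5 RAW r1
#4 head=6: blt.BR i6 no-port BR/BR
#5 head=7: beq.BR;sll.ALU i7,i8 2-wide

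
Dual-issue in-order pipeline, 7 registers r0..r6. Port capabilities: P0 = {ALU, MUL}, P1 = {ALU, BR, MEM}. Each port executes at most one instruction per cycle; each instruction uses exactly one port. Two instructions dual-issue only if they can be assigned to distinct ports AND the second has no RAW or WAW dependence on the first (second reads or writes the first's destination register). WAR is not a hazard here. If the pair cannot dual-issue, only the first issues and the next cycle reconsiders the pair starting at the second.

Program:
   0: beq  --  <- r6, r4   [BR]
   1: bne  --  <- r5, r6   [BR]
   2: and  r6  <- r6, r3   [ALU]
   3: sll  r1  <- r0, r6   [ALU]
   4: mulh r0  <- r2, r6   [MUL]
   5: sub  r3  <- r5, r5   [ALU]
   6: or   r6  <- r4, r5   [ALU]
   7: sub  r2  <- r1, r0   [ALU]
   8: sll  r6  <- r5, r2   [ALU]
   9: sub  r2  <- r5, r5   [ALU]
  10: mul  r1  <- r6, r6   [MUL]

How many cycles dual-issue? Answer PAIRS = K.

PAIRS = 4

t=0 i0:beq.BR ; no-port BR/BR
t=1 i1+i2:bne.BR+and.ALU ; pair
t=2 i3+i4:sll.ALU+mulh.MUL ; pair
t=3 i5+i6:sub.ALU+or.ALU ; pair
t=4 i7:sub.ALU ; RAW r2
t=5 i8+i9:sll.ALU+sub.ALU ; pair
t=6 i10:mul.MUL ; tail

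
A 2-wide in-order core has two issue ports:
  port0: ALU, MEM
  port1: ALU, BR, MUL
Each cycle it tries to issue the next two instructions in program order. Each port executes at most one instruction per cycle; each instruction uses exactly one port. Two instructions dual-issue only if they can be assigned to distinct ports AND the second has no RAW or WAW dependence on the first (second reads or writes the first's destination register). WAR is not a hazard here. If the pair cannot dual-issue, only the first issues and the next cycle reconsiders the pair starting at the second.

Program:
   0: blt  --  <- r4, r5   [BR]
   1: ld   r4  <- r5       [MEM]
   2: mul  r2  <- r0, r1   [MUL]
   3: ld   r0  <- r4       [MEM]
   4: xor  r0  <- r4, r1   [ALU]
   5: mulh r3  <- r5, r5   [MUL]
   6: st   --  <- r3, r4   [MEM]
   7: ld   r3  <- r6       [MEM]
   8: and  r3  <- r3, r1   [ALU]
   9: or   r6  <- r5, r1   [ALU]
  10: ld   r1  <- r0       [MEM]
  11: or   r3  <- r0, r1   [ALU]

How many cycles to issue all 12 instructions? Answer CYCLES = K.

  cy0 -> i0+i1 (blt ld) pair
  cy1 -> i2+i3 (mul ld) pair
  cy2 -> i4+i5 (xor mulh) pair
  cy3 -> i6 (st) no-port MEM/MEM
  cy4 -> i7 (ld) RAW+WAW r3
  cy5 -> i8+i9 (and or) pair
  cy6 -> i10 (ld) RAW r1
  cy7 -> i11 (or) tail

CYCLES = 8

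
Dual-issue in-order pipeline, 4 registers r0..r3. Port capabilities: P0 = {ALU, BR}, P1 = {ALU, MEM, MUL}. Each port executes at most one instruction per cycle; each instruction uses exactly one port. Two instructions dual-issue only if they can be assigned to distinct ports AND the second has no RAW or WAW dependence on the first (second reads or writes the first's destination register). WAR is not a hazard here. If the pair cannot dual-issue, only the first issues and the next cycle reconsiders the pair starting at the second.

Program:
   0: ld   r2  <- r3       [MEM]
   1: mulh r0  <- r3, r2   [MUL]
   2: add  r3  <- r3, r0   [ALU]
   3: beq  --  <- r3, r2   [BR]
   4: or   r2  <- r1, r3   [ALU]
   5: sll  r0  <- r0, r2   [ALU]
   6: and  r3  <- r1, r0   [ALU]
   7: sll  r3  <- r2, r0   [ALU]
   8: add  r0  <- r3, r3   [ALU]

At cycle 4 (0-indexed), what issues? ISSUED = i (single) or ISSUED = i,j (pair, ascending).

[0] i0  ld  -- no-port MEM/MUL
[1] i1  mulh  -- RAW r0
[2] i2  add  -- RAW r3
[3] i3/i4  beq/or  -- dual
[4] i5  sll  -- RAW r0
[5] i6  and  -- WAW r3
[6] i7  sll  -- RAW r3
[7] i8  add  -- tail

ISSUED = 5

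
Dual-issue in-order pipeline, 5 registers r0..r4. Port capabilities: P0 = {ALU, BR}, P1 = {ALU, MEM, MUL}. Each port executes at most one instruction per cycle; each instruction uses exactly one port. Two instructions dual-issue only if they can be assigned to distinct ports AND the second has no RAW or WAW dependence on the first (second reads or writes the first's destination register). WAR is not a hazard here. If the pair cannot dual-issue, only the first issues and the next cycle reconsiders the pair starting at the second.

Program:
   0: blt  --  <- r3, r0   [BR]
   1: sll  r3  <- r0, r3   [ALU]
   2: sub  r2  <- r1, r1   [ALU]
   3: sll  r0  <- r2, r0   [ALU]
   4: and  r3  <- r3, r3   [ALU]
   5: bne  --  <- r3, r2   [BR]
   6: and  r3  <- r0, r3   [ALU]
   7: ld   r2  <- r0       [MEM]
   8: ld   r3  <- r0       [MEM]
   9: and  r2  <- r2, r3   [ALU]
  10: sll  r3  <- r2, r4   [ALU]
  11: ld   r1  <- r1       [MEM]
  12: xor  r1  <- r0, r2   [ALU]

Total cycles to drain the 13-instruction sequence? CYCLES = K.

CYCLES = 9

[0] i0,i1  blt/sll  -- dual
[1] i2  sub  -- RAW r2
[2] i3,i4  sll/and  -- dual
[3] i5,i6  bne/and  -- dual
[4] i7  ld  -- no-port MEM/MEM
[5] i8  ld  -- RAW r3
[6] i9  and  -- RAW r2
[7] i10,i11  sll/ld  -- dual
[8] i12  xor  -- tail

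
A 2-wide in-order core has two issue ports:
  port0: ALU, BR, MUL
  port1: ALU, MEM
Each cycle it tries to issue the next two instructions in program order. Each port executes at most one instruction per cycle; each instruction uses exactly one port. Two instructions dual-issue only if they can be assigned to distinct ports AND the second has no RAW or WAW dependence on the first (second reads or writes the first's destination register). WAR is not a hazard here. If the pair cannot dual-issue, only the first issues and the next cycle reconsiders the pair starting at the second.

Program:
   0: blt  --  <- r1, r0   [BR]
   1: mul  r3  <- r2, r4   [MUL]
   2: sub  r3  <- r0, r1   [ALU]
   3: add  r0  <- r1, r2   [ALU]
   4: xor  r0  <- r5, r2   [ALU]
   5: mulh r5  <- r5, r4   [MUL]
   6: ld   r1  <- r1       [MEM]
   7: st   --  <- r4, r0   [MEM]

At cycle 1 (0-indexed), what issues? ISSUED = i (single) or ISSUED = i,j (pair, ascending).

ISSUED = 1

0. blt.BR @i0  | no-port BR/MUL
1. mul.MUL @i1  | WAW r3
2. sub.ALU/add.ALU @i2/i3  | dual
3. xor.ALU/mulh.MUL @i4/i5  | dual
4. ld.MEM @i6  | no-port MEM/MEM
5. st.MEM @i7  | tail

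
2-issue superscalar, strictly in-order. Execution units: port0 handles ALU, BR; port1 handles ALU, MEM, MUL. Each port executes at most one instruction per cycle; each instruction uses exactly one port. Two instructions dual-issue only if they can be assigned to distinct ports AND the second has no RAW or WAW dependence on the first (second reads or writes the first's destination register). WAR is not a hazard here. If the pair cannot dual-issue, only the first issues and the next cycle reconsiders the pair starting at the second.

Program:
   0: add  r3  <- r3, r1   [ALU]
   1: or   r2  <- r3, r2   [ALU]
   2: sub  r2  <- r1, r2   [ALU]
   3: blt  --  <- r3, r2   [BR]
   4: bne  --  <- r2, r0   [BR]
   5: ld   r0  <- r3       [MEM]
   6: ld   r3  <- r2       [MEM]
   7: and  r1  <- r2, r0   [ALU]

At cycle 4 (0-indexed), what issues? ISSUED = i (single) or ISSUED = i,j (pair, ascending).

t=0 i0:add ; RAW r3
t=1 i1:or ; RAW+WAW r2
t=2 i2:sub ; RAW r2
t=3 i3:blt ; no-port BR/BR
t=4 i4&i5:bne+ld ; dual
t=5 i6&i7:ld+and ; dual

ISSUED = 4,5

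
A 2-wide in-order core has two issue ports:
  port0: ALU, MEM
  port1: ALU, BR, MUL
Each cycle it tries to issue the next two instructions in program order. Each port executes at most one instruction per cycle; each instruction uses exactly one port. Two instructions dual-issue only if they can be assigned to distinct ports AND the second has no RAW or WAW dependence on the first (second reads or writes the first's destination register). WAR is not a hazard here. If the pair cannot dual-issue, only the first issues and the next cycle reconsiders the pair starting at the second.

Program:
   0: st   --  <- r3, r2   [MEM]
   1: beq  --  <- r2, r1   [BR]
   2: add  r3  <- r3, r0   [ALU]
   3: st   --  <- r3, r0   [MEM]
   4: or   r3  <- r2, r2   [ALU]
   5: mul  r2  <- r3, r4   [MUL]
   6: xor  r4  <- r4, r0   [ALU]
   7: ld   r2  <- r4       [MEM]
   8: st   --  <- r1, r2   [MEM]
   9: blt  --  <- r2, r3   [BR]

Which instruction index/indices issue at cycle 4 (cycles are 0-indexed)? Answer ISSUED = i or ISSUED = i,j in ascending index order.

ISSUED = 7

#0 head=0: st/beq i0,i1 pair
#1 head=2: add i2 RAW r3
#2 head=3: st/or i3,i4 pair
#3 head=5: mul/xor i5,i6 pair
#4 head=7: ld i7 no-port MEM/MEM
#5 head=8: st/blt i8,i9 pair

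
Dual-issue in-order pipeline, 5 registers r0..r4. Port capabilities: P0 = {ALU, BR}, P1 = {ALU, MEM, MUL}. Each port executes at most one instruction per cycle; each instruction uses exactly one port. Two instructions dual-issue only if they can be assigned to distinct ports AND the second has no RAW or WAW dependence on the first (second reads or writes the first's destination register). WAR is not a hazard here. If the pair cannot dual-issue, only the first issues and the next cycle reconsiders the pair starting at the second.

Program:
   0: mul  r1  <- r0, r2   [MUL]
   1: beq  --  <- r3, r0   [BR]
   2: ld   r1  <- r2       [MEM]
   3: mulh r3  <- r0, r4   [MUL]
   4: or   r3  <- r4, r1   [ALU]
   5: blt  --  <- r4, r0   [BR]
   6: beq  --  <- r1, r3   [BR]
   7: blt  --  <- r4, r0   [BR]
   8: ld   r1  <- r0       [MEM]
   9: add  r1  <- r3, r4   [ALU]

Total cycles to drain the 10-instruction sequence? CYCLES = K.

#0 head=0: mul;beq i0&i1 pair
#1 head=2: ld i2 no-port MEM/MUL
#2 head=3: mulh i3 WAW r3
#3 head=4: or;blt i4&i5 pair
#4 head=6: beq i6 no-port BR/BR
#5 head=7: blt;ld i7&i8 pair
#6 head=9: add i9 tail

CYCLES = 7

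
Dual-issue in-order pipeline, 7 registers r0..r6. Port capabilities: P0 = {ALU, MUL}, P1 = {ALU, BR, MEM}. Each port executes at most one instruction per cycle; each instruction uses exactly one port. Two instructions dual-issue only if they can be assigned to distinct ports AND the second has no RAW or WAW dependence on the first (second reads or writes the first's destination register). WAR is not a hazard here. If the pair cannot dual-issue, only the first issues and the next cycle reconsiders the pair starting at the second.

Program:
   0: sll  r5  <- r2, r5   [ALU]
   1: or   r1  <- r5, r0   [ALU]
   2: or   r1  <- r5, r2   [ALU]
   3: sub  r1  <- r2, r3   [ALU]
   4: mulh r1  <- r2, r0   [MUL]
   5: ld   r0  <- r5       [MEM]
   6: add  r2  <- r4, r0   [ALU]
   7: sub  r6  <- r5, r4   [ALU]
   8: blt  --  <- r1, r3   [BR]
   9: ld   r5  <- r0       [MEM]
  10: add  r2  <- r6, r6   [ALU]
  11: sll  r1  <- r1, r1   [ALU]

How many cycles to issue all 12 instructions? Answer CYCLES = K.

CYCLES = 9

[0] i0  sll.ALU  -- RAW r5
[1] i1  or.ALU  -- WAW r1
[2] i2  or.ALU  -- WAW r1
[3] i3  sub.ALU  -- WAW r1
[4] i4+i5  mulh.MUL;ld.MEM  -- pair
[5] i6+i7  add.ALU;sub.ALU  -- pair
[6] i8  blt.BR  -- no-port BR/MEM
[7] i9+i10  ld.MEM;add.ALU  -- pair
[8] i11  sll.ALU  -- tail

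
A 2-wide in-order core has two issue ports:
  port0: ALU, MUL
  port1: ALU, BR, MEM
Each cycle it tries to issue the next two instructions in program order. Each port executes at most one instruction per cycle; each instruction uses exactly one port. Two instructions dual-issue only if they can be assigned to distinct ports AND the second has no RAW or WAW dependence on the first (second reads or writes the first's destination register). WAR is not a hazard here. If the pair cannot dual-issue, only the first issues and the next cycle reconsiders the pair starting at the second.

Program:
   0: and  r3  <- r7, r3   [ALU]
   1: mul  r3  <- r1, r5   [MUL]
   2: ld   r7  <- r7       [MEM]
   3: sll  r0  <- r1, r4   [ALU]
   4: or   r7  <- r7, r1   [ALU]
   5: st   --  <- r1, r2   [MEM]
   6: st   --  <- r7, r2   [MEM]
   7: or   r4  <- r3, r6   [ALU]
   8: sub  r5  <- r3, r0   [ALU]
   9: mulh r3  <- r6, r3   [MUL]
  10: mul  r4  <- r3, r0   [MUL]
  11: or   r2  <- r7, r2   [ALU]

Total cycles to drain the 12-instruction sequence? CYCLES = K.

c0: i0 and.ALU  WAW r3
c1: i1+i2 mul.MUL;ld.MEM  dual
c2: i3+i4 sll.ALU;or.ALU  dual
c3: i5 st.MEM  no-port MEM/MEM
c4: i6+i7 st.MEM;or.ALU  dual
c5: i8+i9 sub.ALU;mulh.MUL  dual
c6: i10+i11 mul.MUL;or.ALU  dual

CYCLES = 7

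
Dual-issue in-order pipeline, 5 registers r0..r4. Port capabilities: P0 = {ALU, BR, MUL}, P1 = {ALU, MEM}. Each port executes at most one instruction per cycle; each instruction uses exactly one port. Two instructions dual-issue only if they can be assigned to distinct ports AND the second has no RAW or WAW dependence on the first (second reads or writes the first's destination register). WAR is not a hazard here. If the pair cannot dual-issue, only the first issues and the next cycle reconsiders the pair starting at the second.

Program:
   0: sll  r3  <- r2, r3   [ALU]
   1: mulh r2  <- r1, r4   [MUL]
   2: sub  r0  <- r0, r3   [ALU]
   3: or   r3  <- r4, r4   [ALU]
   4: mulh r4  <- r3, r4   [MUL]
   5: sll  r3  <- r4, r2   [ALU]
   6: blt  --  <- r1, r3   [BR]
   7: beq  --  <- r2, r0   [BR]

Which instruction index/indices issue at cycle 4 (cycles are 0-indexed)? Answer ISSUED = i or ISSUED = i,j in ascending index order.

#0 head=0: sll+mulh i0,i1 dual
#1 head=2: sub+or i2,i3 dual
#2 head=4: mulh i4 RAW r4
#3 head=5: sll i5 RAW r3
#4 head=6: blt i6 no-port BR/BR
#5 head=7: beq i7 tail

ISSUED = 6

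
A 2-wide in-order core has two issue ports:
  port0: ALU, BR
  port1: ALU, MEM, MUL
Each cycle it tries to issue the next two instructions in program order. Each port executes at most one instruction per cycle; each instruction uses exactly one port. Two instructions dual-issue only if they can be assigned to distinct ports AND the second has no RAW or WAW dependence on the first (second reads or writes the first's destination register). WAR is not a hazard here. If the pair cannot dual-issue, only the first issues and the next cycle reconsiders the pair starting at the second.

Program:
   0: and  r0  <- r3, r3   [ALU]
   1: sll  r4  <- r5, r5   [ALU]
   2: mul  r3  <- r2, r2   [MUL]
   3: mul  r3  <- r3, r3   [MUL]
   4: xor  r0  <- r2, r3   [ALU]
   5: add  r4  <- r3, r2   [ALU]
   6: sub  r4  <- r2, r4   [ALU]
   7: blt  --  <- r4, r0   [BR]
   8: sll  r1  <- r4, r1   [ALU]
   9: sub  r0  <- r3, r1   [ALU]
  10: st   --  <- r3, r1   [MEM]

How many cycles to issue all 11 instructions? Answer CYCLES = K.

  cy0 -> i0&i1 (and/sll) dual
  cy1 -> i2 (mul) no-port MUL/MUL
  cy2 -> i3 (mul) RAW r3
  cy3 -> i4&i5 (xor/add) dual
  cy4 -> i6 (sub) RAW r4
  cy5 -> i7&i8 (blt/sll) dual
  cy6 -> i9&i10 (sub/st) dual

CYCLES = 7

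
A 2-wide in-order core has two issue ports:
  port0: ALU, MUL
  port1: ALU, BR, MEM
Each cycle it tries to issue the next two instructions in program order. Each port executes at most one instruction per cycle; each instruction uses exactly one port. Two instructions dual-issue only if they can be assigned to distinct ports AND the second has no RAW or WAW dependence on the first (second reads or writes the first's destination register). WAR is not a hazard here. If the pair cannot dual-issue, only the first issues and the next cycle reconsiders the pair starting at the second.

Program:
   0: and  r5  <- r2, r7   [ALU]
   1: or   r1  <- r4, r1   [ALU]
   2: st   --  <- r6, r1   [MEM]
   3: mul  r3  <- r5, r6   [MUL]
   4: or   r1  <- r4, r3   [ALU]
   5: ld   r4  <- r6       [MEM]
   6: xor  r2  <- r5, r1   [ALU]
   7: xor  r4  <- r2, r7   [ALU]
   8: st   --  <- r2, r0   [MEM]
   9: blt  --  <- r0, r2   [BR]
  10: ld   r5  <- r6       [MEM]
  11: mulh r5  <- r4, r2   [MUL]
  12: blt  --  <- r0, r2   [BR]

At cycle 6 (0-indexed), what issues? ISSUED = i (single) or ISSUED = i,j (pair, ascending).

ISSUED = 10

#0 head=0: and.ALU or.ALU i0+i1 pair
#1 head=2: st.MEM mul.MUL i2+i3 pair
#2 head=4: or.ALU ld.MEM i4+i5 pair
#3 head=6: xor.ALU i6 RAW r2
#4 head=7: xor.ALU st.MEM i7+i8 pair
#5 head=9: blt.BR i9 no-port BR/MEM
#6 head=10: ld.MEM i10 WAW r5
#7 head=11: mulh.MUL blt.BR i11+i12 pair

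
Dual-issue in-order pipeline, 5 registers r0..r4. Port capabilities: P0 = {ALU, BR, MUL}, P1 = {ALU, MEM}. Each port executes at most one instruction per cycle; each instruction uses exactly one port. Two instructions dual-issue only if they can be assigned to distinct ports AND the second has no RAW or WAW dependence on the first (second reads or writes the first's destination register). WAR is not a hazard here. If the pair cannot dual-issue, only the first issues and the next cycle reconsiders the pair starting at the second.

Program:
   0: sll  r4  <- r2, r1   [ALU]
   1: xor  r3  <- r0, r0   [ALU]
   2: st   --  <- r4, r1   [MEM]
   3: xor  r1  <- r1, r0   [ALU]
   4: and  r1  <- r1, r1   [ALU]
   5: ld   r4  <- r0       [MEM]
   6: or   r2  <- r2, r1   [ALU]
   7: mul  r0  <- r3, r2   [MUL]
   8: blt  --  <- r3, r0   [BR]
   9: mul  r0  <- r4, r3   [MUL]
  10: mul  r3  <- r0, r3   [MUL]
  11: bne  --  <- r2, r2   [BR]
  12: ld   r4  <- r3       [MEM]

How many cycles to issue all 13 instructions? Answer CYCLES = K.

CYCLES = 9

c0: i0,i1 sll.ALU+xor.ALU  dual
c1: i2,i3 st.MEM+xor.ALU  dual
c2: i4,i5 and.ALU+ld.MEM  dual
c3: i6 or.ALU  RAW r2
c4: i7 mul.MUL  no-port MUL/BR
c5: i8 blt.BR  no-port BR/MUL
c6: i9 mul.MUL  no-port MUL/MUL
c7: i10 mul.MUL  no-port MUL/BR
c8: i11,i12 bne.BR+ld.MEM  dual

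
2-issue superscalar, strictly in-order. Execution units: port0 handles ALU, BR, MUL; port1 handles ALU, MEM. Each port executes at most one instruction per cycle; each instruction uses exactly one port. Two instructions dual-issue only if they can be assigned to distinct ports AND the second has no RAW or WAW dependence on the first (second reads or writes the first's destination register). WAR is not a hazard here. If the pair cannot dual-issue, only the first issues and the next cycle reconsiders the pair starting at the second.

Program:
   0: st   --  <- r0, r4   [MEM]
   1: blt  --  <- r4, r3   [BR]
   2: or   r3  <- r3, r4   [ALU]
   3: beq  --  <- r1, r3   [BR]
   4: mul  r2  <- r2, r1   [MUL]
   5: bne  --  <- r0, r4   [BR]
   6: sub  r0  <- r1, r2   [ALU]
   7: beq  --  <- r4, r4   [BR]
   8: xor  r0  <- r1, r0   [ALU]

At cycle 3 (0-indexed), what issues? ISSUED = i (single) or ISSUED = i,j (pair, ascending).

ISSUED = 4

0. st.MEM/blt.BR @i0+i1  | pair
1. or.ALU @i2  | RAW r3
2. beq.BR @i3  | no-port BR/MUL
3. mul.MUL @i4  | no-port MUL/BR
4. bne.BR/sub.ALU @i5+i6  | pair
5. beq.BR/xor.ALU @i7+i8  | pair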